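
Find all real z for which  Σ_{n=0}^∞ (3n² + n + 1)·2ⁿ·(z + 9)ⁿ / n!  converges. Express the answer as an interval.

The ratio of consecutive coefficients is (3(n+1)² + (n+1) + 1)/(3n² + n + 1) · 2 · 1/(n+1) → 0.
Since the limit is 0 < 1 for every z, the series converges on all of ℝ and R = ∞.

(−∞, ∞)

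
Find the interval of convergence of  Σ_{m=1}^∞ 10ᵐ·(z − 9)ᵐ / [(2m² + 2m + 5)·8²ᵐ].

The ratio of consecutive coefficients is [(2m² + 2m + 5)/(2(m+1)² + 2(m+1) + 5)] · 10/64 → 5/32.
Thus R = 1/(5/32) = 32/5.
At z = 77/5: the series is dominated by a constant times Σ 1/m², which converges (p = 2 > 1).
Endpoint z = 13/5: the series is dominated by a constant times Σ 1/m², which converges (p = 2 > 1).

[13/5, 77/5]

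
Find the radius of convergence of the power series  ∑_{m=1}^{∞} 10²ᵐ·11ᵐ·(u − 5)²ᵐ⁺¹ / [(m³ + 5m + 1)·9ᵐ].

R = 3√11/110

Ratio test: |a_{m+1}/a_m| = [(m³ + 5m + 1)/((m+1)³ + 5(m+1) + 1)] · 100·11/9 → 1100/9 as m → ∞.
Since the exponent of (u − 5) increases by 2 each term, convergence requires |u − 5|² < 9/1100, hence R = 3√11/110.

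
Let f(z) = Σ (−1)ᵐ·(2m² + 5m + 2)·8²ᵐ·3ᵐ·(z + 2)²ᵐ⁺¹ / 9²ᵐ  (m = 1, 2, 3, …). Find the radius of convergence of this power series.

R = 3√3/8

Apply the ratio test: |a_{m+1}| / |a_m| = [(2(m+1)² + 5(m+1) + 2)/(2m² + 5m + 2)] · 64·3/81, which tends to 64/27 as m → ∞.
Writing y = (z + 2)², the series in y has radius 27/64, so |z + 2| < √(27/64) and R = 3√3/8.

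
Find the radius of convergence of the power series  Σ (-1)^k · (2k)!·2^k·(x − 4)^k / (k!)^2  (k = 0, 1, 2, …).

R = 1/8

By the ratio test, |a_{k+1}/a_k| = (2k+1)·(2k+2)/(k+1)² · 2 → 8.
The series converges when 8 · |x − 4| < 1, giving R = 1/8.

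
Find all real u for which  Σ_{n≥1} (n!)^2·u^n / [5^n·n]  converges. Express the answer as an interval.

Ratio test: |a_{n+1}/a_n| = (n+1)² · 1/5 · n/(n+1) → ∞ as n → ∞.
Since the ratio → ∞, the series diverges for every u ≠ 0, and R = 0.

{0}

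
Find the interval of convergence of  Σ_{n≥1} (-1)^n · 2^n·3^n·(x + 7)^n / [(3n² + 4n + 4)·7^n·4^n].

The ratio of consecutive coefficients is [(3n² + 4n + 4)/(3(n+1)² + 4(n+1) + 4)] · 2·3/(7·4) → 3/14.
Convergence for |x + 7| · 3/14 < 1, i.e. |x + 7| < 14/3. So R = 14/3.
When x = -7/3, the terms are on the order of 1/n², so the series converges absolutely by comparison with the p-series (p = 2 > 1).
When x = -35/3, the terms are on the order of 1/n², so the series converges absolutely by comparison with the p-series (p = 2 > 1).

[-35/3, -7/3]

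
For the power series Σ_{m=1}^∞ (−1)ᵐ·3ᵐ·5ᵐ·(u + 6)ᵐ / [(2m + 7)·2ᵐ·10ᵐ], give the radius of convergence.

Apply the ratio test: |a_{m+1}| / |a_m| = [(2m + 7)/(2(m+1) + 7)] · 3·5/(2·10), which tends to 3/4 as m → ∞.
Thus R = 1/(3/4) = 4/3.

R = 4/3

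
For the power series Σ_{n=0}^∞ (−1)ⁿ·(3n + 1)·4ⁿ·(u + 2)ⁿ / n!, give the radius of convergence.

R = ∞

Ratio test: |a_{n+1}/a_n| = (3(n+1) + 1)/(3n + 1) · 4 · 1/(n+1) → 0 as n → ∞.
Since the limit is 0 < 1 for every u, the series converges on all of ℝ and R = ∞.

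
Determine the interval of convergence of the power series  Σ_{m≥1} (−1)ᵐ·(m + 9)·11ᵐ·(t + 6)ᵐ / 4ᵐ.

The ratio of consecutive coefficients is [((m+1) + 9)/(m + 9)] · 11/4 → 11/4.
Hence the series converges for |t + 6| < 1/(11/4) = 4/11, so the radius of convergence is 4/11.
When t = -62/11, the terms have absolute value of order m, which does not tend to 0, so the series diverges by the divergence test.
When t = -70/11, the terms have absolute value of order m, which does not tend to 0, so the series diverges by the divergence test.

(-70/11, -62/11)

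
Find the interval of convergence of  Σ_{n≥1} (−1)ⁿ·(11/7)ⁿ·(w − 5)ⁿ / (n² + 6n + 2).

The ratio of consecutive coefficients is [(n² + 6n + 2)/((n+1)² + 6(n+1) + 2)] · 11/7 → 11/7.
The series converges when 11/7 · |w − 5| < 1, giving R = 7/11.
At w = 62/11: the terms are on the order of 1/n², so the series converges absolutely by comparison with the p-series (p = 2 > 1).
Endpoint w = 48/11: the terms are on the order of 1/n², so the series converges absolutely by comparison with the p-series (p = 2 > 1).

[48/11, 62/11]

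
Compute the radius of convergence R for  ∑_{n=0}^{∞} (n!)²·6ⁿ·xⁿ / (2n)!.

Apply the ratio test: |a_{n+1}| / |a_n| = (n+1)²/[(2n+1)·(2n+2)] · 6, which tends to 3/2 as n → ∞.
Convergence for |x| · 3/2 < 1, i.e. |x| < 2/3. So R = 2/3.

R = 2/3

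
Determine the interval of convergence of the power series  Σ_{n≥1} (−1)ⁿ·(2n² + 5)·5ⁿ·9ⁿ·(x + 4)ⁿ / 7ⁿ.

(-187/45, -173/45)

Ratio test: |a_{n+1}/a_n| = [(2(n+1)² + 5)/(2n² + 5)] · 5·9/7 → 45/7 as n → ∞.
Convergence for |x + 4| · 45/7 < 1, i.e. |x + 4| < 7/45. So R = 7/45.
Check x = -173/45: the n-th term does not approach 0; divergence by the term test.
Endpoint x = -187/45: the terms do not tend to 0, so the series diverges.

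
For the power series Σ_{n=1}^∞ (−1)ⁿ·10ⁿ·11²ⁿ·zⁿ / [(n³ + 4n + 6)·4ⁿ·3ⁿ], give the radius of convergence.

Apply the ratio test: |a_{n+1}| / |a_n| = [(n³ + 4n + 6)/((n+1)³ + 4(n+1) + 6)] · 10·121/(4·3), which tends to 605/6 as n → ∞.
Hence the series converges for |z| < 1/(605/6) = 6/605, so the radius of convergence is 6/605.

R = 6/605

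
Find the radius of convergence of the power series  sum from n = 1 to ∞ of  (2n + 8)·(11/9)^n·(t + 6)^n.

Ratio test: |a_{n+1}/a_n| = [(2(n+1) + 8)/(2n + 8)] · 11/9 → 11/9 as n → ∞.
Thus R = 1/(11/9) = 9/11.

R = 9/11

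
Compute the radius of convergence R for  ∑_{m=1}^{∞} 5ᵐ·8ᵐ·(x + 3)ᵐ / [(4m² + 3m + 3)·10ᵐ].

Apply the ratio test: |a_{m+1}| / |a_m| = [(4m² + 3m + 3)/(4(m+1)² + 3(m+1) + 3)] · 5·8/10, which tends to 4 as m → ∞.
Convergence for |x + 3| · 4 < 1, i.e. |x + 3| < 1/4. So R = 1/4.

R = 1/4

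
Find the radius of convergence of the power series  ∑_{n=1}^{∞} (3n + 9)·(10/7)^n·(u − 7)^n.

Ratio test: |a_{n+1}/a_n| = [(3(n+1) + 9)/(3n + 9)] · 10/7 → 10/7 as n → ∞.
Convergence for |u − 7| · 10/7 < 1, i.e. |u − 7| < 7/10. So R = 7/10.

R = 7/10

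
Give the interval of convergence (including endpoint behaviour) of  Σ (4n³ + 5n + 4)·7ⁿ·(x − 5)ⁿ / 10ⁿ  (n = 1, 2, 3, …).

The ratio of consecutive coefficients is [(4(n+1)³ + 5(n+1) + 4)/(4n³ + 5n + 4)] · 7/10 → 7/10.
Hence the series converges for |x − 5| < 1/(7/10) = 10/7, so the radius of convergence is 10/7.
Endpoint x = 45/7: the terms do not tend to 0, so the series diverges.
At x = 25/7: the terms have absolute value of order n³, which does not tend to 0, so the series diverges by the divergence test.

(25/7, 45/7)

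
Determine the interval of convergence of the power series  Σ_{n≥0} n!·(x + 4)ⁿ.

Ratio test: |a_{n+1}/a_n| = (n+1) → ∞ as n → ∞.
The terms grow without bound for any (x + 4) ≠ 0, so R = 0 (convergence only at x = -4).

{-4}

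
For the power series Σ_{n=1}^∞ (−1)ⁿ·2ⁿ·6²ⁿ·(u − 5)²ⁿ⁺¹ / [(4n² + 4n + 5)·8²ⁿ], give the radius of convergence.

R = 2√2/3

Apply the ratio test: |a_{n+1}| / |a_n| = [(4n² + 4n + 5)/(4(n+1)² + 4(n+1) + 5)] · 2·36/64, which tends to 9/8 as n → ∞.
Successive powers of (u − 5) differ by 2, so the series converges when |u − 5|² · 9/8 < 1, i.e. |u − 5| < √(8/9). So R = 2√2/3.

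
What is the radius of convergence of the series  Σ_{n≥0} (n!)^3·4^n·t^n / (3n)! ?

R = 27/4

By the ratio test, |a_{n+1}/a_n| = (n+1)³/[(3n+1)·(3n+2)·(3n+3)] · 4 → 4/27.
Convergence for |t| · 4/27 < 1, i.e. |t| < 27/4. So R = 27/4.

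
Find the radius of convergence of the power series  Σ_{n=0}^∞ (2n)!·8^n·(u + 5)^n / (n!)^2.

The ratio of consecutive coefficients is (2n+1)·(2n+2)/(n+1)² · 8 → 32.
Thus R = 1/(32) = 1/32.

R = 1/32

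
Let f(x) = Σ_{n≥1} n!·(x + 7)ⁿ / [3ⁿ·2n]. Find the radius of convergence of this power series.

By the ratio test, |a_{n+1}/a_n| = (n+1) · 1/3 · 2n/2(n+1) → ∞.
Since the ratio → ∞, the series diverges for every x ≠ -7, and R = 0.

R = 0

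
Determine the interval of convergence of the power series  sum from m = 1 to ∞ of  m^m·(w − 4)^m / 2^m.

By the Cauchy root test, |a_m|^(1/m) = m/2 → ∞.
The root grows without bound, so R = 0 (convergence only at w = 4).

{4}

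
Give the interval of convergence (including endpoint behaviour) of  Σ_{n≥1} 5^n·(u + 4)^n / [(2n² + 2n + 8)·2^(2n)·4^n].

Apply the ratio test: |a_{n+1}| / |a_n| = [(2n² + 2n + 8)/(2(n+1)² + 2(n+1) + 8)] · 5/(4·4), which tends to 5/16 as n → ∞.
The series converges when 5/16 · |u + 4| < 1, giving R = 16/5.
Check u = -4/5: the series is dominated by a constant times Σ 1/n², which converges (p = 2 > 1).
Check u = -36/5: the series is dominated by a constant times Σ 1/n², which converges (p = 2 > 1).

[-36/5, -4/5]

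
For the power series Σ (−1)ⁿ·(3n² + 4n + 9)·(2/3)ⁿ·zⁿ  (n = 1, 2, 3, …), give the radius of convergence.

R = 3/2

Apply the ratio test: |a_{n+1}| / |a_n| = [(3(n+1)² + 4(n+1) + 9)/(3n² + 4n + 9)] · 2/3, which tends to 2/3 as n → ∞.
Hence the series converges for |z| < 1/(2/3) = 3/2, so the radius of convergence is 3/2.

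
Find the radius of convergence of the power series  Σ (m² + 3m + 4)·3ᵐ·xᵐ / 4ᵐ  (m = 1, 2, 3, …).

R = 4/3

Apply the ratio test: |a_{m+1}| / |a_m| = [((m+1)² + 3(m+1) + 4)/(m² + 3m + 4)] · 3/4, which tends to 3/4 as m → ∞.
Hence the series converges for |x| < 1/(3/4) = 4/3, so the radius of convergence is 4/3.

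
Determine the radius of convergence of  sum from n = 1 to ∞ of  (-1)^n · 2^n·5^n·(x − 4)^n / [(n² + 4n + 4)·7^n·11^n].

Ratio test: |a_{n+1}/a_n| = [(n² + 4n + 4)/((n+1)² + 4(n+1) + 4)] · 2·5/(7·11) → 10/77 as n → ∞.
The series converges when 10/77 · |x − 4| < 1, giving R = 77/10.

R = 77/10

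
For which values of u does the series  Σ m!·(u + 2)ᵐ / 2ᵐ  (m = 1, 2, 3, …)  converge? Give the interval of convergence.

Ratio test: |a_{m+1}/a_m| = (m+1) · 1/2 → ∞ as m → ∞.
The terms grow without bound for any (u + 2) ≠ 0, so R = 0 (convergence only at u = -2).

{-2}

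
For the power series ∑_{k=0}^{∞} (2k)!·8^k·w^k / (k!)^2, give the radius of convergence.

Ratio test: |a_{k+1}/a_k| = (2k+1)·(2k+2)/(k+1)² · 8 → 32 as k → ∞.
Hence the series converges for |w| < 1/(32) = 1/32, so the radius of convergence is 1/32.

R = 1/32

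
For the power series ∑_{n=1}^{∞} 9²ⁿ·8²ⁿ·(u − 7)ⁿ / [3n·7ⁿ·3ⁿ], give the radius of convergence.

Ratio test: |a_{n+1}/a_n| = [3n/3(n+1)] · 81·64/(7·3) → 1728/7 as n → ∞.
The series converges when 1728/7 · |u − 7| < 1, giving R = 7/1728.

R = 7/1728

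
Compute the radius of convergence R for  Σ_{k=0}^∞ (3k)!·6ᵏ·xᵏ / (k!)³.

R = 1/162

Ratio test: |a_{k+1}/a_k| = (3k+1)·(3k+2)·(3k+3)/(k+1)³ · 6 → 162 as k → ∞.
The series converges when 162 · |x| < 1, giving R = 1/162.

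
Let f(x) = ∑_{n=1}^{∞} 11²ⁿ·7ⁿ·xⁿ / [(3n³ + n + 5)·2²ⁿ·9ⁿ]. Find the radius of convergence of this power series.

R = 36/847

The ratio of consecutive coefficients is [(3n³ + n + 5)/(3(n+1)³ + (n+1) + 5)] · 121·7/(4·9) → 847/36.
The series converges when 847/36 · |x| < 1, giving R = 36/847.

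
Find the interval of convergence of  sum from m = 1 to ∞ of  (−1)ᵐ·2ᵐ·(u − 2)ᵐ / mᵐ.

(−∞, ∞)

Root test: |a_m|^(1/m) = 2/m → 0.
The limit is 0 for every u, so R = ∞.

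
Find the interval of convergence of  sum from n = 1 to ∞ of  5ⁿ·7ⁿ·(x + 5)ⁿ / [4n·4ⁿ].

[-179/35, -171/35)

Apply the ratio test: |a_{n+1}| / |a_n| = [4n/4(n+1)] · 5·7/4, which tends to 35/4 as n → ∞.
Thus R = 1/(35/4) = 4/35.
At x = -171/35: comparison with the harmonic series Σ 1/n shows the series diverges.
Endpoint x = -179/35: an alternating series whose terms decrease to 0 in absolute value, so it converges by the Leibniz criterion.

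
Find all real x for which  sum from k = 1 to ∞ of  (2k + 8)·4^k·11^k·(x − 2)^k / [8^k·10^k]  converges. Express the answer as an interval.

(2/11, 42/11)

Apply the ratio test: |a_{k+1}| / |a_k| = [(2(k+1) + 8)/(2k + 8)] · 4·11/(8·10), which tends to 11/20 as k → ∞.
Hence the series converges for |x − 2| < 1/(11/20) = 20/11, so the radius of convergence is 20/11.
At x = 42/11: the k-th term does not approach 0; divergence by the term test.
At x = 2/11: the terms have absolute value of order k, which does not tend to 0, so the series diverges by the divergence test.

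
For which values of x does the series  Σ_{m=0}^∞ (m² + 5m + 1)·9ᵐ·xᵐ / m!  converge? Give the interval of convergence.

The ratio of consecutive coefficients is ((m+1)² + 5(m+1) + 1)/(m² + 5m + 1) · 9 · 1/(m+1) → 0.
The ratio tends to 0 regardless of x, hence R = ∞.

(−∞, ∞)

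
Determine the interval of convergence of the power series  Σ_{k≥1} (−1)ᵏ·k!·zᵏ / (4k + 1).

{0}

Ratio test: |a_{k+1}/a_k| = (k+1) · (4k + 1)/(4(k+1) + 1) → ∞ as k → ∞.
The ratio grows without bound, so the series diverges whenever z ≠ 0; it converges only at z = 0. R = 0.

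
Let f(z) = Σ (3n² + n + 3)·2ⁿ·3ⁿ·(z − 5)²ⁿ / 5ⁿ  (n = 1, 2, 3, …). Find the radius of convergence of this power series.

Apply the ratio test: |a_{n+1}| / |a_n| = [(3(n+1)² + (n+1) + 3)/(3n² + n + 3)] · 2·3/5, which tends to 6/5 as n → ∞.
Writing y = (z − 5)², the series in y has radius 5/6, so |z − 5| < √(5/6) and R = √30/6.

R = √30/6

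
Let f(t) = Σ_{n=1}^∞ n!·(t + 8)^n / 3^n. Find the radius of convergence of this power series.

R = 0

Ratio test: |a_{n+1}/a_n| = (n+1) · 1/3 → ∞ as n → ∞.
The terms grow without bound for any (t + 8) ≠ 0, so R = 0 (convergence only at t = -8).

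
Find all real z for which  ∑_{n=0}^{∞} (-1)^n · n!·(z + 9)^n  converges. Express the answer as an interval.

{-9}

Ratio test: |a_{n+1}/a_n| = (n+1) → ∞ as n → ∞.
The terms grow without bound for any (z + 9) ≠ 0, so R = 0 (convergence only at z = -9).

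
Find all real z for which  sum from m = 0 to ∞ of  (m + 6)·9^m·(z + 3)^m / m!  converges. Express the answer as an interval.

The ratio of consecutive coefficients is ((m+1) + 6)/(m + 6) · 9 · 1/(m+1) → 0.
Since the limit is 0 < 1 for every z, the series converges on all of ℝ and R = ∞.

(−∞, ∞)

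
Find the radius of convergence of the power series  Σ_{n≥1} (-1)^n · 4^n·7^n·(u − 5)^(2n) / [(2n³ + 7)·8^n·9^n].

R = 3√14/7

Apply the ratio test: |a_{n+1}| / |a_n| = [(2n³ + 7)/(2(n+1)³ + 7)] · 4·7/(8·9), which tends to 7/18 as n → ∞.
Writing y = (u − 5)², the series in y has radius 18/7, so |u − 5| < √(18/7) and R = 3√14/7.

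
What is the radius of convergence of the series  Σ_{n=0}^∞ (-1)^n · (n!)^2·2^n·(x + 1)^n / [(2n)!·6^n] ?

R = 12

By the ratio test, |a_{n+1}/a_n| = (n+1)²/[(2n+1)·(2n+2)] · 2/6 → 1/12.
The series converges when 1/12 · |x + 1| < 1, giving R = 12.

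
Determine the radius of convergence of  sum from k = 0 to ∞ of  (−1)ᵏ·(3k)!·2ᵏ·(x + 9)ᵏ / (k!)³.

The ratio of consecutive coefficients is (3k+1)·(3k+2)·(3k+3)/(k+1)³ · 2 → 54.
Hence the series converges for |x + 9| < 1/(54) = 1/54, so the radius of convergence is 1/54.

R = 1/54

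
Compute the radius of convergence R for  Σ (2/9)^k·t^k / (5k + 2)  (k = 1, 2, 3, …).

R = 9/2

Apply the ratio test: |a_{k+1}| / |a_k| = [(5k + 2)/(5(k+1) + 2)] · 2/9, which tends to 2/9 as k → ∞.
Thus R = 1/(2/9) = 9/2.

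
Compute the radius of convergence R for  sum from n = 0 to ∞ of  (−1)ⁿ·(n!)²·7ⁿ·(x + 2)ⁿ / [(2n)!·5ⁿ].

R = 20/7

By the ratio test, |a_{n+1}/a_n| = (n+1)²/[(2n+1)·(2n+2)] · 7/5 → 7/20.
Convergence for |x + 2| · 7/20 < 1, i.e. |x + 2| < 20/7. So R = 20/7.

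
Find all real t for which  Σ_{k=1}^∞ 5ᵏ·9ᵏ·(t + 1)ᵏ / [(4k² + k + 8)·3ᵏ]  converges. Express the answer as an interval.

[-16/15, -14/15]

The ratio of consecutive coefficients is [(4k² + k + 8)/(4(k+1)² + (k+1) + 8)] · 5·9/3 → 15.
Hence the series converges for |t + 1| < 1/(15) = 1/15, so the radius of convergence is 1/15.
Check t = -14/15: the terms are on the order of 1/k², so the series converges absolutely by comparison with the p-series (p = 2 > 1).
At t = -16/15: the series is dominated by a constant times Σ 1/k², which converges (p = 2 > 1).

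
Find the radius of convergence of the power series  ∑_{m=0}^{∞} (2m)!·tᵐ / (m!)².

R = 1/4

Apply the ratio test: |a_{m+1}| / |a_m| = (2m+1)·(2m+2)/(m+1)², which tends to 4 as m → ∞.
Convergence for |t| · 4 < 1, i.e. |t| < 1/4. So R = 1/4.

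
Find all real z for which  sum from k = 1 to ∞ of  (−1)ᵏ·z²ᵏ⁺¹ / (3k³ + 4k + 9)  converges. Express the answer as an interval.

Apply the ratio test: |a_{k+1}| / |a_k| = (3k³ + 4k + 9)/(3(k+1)³ + 4(k+1) + 9), which tends to 1 as k → ∞.
Successive powers of z differ by 2, so the series converges when |z|² · 1 < 1, i.e. |z| < √(1) = 1. So R = 1.
When z = 1, absolute convergence follows by limit comparison with Σ 1/k³.
When z = -1, absolute convergence follows by limit comparison with Σ 1/k³.

[-1, 1]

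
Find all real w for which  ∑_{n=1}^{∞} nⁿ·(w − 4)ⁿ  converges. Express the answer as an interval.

{4}

By the Cauchy root test, |a_n|^(1/n) = n → ∞.
The root grows without bound, so R = 0 (convergence only at w = 4).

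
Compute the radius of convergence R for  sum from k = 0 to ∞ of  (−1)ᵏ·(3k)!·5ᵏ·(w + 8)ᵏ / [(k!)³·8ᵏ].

R = 8/135

The ratio of consecutive coefficients is (3k+1)·(3k+2)·(3k+3)/(k+1)³ · 5/8 → 135/8.
Thus R = 1/(135/8) = 8/135.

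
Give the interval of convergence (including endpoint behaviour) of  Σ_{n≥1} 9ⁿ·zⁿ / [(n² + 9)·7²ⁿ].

[-49/9, 49/9]

The ratio of consecutive coefficients is [(n² + 9)/((n+1)² + 9)] · 9/49 → 9/49.
Thus R = 1/(9/49) = 49/9.
At z = 49/9: the series is dominated by a constant times Σ 1/n², which converges (p = 2 > 1).
At z = -49/9: the series is dominated by a constant times Σ 1/n², which converges (p = 2 > 1).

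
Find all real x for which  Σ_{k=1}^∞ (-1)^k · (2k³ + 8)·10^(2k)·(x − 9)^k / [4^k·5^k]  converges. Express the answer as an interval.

(44/5, 46/5)

By the ratio test, |a_{k+1}/a_k| = [(2(k+1)³ + 8)/(2k³ + 8)] · 100/(4·5) → 5.
Convergence for |x − 9| · 5 < 1, i.e. |x − 9| < 1/5. So R = 1/5.
When x = 46/5, the k-th term does not approach 0; divergence by the term test.
Check x = 44/5: the terms do not tend to 0, so the series diverges.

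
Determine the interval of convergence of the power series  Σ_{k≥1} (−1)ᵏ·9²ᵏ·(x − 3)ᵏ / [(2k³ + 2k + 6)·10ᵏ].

Apply the ratio test: |a_{k+1}| / |a_k| = [(2k³ + 2k + 6)/(2(k+1)³ + 2(k+1) + 6)] · 81/10, which tends to 81/10 as k → ∞.
Convergence for |x − 3| · 81/10 < 1, i.e. |x − 3| < 10/81. So R = 10/81.
When x = 253/81, the series is dominated by a constant times Σ 1/k³, which converges (p = 3 > 1).
Check x = 233/81: the terms are on the order of 1/k³, so the series converges absolutely by comparison with the p-series (p = 3 > 1).

[233/81, 253/81]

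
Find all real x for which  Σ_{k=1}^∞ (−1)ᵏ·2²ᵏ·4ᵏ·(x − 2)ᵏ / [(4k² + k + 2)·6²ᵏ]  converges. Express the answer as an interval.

[-1/4, 17/4]

By the ratio test, |a_{k+1}/a_k| = [(4k² + k + 2)/(4(k+1)² + (k+1) + 2)] · 4·4/36 → 4/9.
Hence the series converges for |x − 2| < 1/(4/9) = 9/4, so the radius of convergence is 9/4.
At x = 17/4: the terms are on the order of 1/k², so the series converges absolutely by comparison with the p-series (p = 2 > 1).
When x = -1/4, the series is dominated by a constant times Σ 1/k², which converges (p = 2 > 1).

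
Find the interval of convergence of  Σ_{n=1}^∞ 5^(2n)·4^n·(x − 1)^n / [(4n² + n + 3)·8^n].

Apply the ratio test: |a_{n+1}| / |a_n| = [(4n² + n + 3)/(4(n+1)² + (n+1) + 3)] · 25·4/8, which tends to 25/2 as n → ∞.
Convergence for |x − 1| · 25/2 < 1, i.e. |x − 1| < 2/25. So R = 2/25.
Endpoint x = 27/25: the series is dominated by a constant times Σ 1/n², which converges (p = 2 > 1).
Check x = 23/25: the terms are on the order of 1/n², so the series converges absolutely by comparison with the p-series (p = 2 > 1).

[23/25, 27/25]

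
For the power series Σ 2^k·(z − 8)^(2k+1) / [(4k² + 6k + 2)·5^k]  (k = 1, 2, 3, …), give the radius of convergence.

R = √10/2

The ratio of consecutive coefficients is [(4k² + 6k + 2)/(4(k+1)² + 6(k+1) + 2)] · 2/5 → 2/5.
Writing y = (z − 8)², the series in y has radius 5/2, so |z − 8| < √(5/2) and R = √10/2.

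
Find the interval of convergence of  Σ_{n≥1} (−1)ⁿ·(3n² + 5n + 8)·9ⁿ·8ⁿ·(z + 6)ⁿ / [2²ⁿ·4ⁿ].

(-56/9, -52/9)

The ratio of consecutive coefficients is [(3(n+1)² + 5(n+1) + 8)/(3n² + 5n + 8)] · 9·8/(4·4) → 9/2.
Convergence for |z + 6| · 9/2 < 1, i.e. |z + 6| < 2/9. So R = 2/9.
Endpoint z = -52/9: the n-th term does not approach 0; divergence by the term test.
At z = -56/9: the n-th term does not approach 0; divergence by the term test.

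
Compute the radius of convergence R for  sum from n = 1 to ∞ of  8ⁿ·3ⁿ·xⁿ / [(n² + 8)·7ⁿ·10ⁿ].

The ratio of consecutive coefficients is [(n² + 8)/((n+1)² + 8)] · 8·3/(7·10) → 12/35.
The series converges when 12/35 · |x| < 1, giving R = 35/12.

R = 35/12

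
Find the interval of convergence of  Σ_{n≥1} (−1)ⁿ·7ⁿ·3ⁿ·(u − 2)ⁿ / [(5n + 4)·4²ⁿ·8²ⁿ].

By the ratio test, |a_{n+1}/a_n| = [(5n + 4)/(5(n+1) + 4)] · 7·3/(16·64) → 21/1024.
The series converges when 21/1024 · |u − 2| < 1, giving R = 1024/21.
At u = 1066/21: an alternating series whose terms decrease to 0 in absolute value, so it converges by the Leibniz criterion.
Endpoint u = -982/21: comparison with the harmonic series Σ 1/n shows the series diverges.

(-982/21, 1066/21]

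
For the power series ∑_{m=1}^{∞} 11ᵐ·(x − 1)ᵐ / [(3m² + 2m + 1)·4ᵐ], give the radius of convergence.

R = 4/11

The ratio of consecutive coefficients is [(3m² + 2m + 1)/(3(m+1)² + 2(m+1) + 1)] · 11/4 → 11/4.
The series converges when 11/4 · |x − 1| < 1, giving R = 4/11.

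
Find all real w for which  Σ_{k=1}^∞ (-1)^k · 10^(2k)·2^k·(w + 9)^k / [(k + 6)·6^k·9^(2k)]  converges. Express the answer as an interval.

(-1143/100, -657/100]

The ratio of consecutive coefficients is [(k + 6)/((k+1) + 6)] · 100·2/(6·81) → 100/243.
The series converges when 100/243 · |w + 9| < 1, giving R = 243/100.
Check w = -657/100: convergence follows from the alternating series test (terms decrease monotonically to 0).
Endpoint w = -1143/100: the terms behave like c/k; limit comparison with the harmonic series gives divergence.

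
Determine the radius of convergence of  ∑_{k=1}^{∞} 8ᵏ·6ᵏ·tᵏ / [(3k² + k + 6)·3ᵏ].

R = 1/16

Apply the ratio test: |a_{k+1}| / |a_k| = [(3k² + k + 6)/(3(k+1)² + (k+1) + 6)] · 8·6/3, which tends to 16 as k → ∞.
Convergence for |t| · 16 < 1, i.e. |t| < 1/16. So R = 1/16.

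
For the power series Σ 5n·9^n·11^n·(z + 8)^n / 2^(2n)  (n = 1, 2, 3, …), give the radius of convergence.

R = 4/99

By the ratio test, |a_{n+1}/a_n| = [5(n+1)/5n] · 9·11/4 → 99/4.
The series converges when 99/4 · |z + 8| < 1, giving R = 4/99.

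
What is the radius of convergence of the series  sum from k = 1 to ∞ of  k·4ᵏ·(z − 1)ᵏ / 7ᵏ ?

R = 7/4

The ratio of consecutive coefficients is [(k+1)/k] · 4/7 → 4/7.
Thus R = 1/(4/7) = 7/4.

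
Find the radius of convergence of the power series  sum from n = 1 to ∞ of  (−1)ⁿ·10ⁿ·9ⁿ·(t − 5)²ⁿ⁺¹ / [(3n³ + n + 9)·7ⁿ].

R = √70/30

Ratio test: |a_{n+1}/a_n| = [(3n³ + n + 9)/(3(n+1)³ + (n+1) + 9)] · 10·9/7 → 90/7 as n → ∞.
Successive powers of (t − 5) differ by 2, so the series converges when |t − 5|² · 90/7 < 1, i.e. |t − 5| < √(7/90). So R = √70/30.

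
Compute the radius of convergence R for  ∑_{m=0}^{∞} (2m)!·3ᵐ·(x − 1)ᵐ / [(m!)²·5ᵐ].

R = 5/12

Apply the ratio test: |a_{m+1}| / |a_m| = (2m+1)·(2m+2)/(m+1)² · 3/5, which tends to 12/5 as m → ∞.
Hence the series converges for |x − 1| < 1/(12/5) = 5/12, so the radius of convergence is 5/12.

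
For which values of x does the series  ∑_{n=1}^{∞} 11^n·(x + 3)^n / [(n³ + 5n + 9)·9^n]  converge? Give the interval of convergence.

[-42/11, -24/11]

Ratio test: |a_{n+1}/a_n| = [(n³ + 5n + 9)/((n+1)³ + 5(n+1) + 9)] · 11/9 → 11/9 as n → ∞.
Convergence for |x + 3| · 11/9 < 1, i.e. |x + 3| < 9/11. So R = 9/11.
When x = -24/11, the series is dominated by a constant times Σ 1/n³, which converges (p = 3 > 1).
Check x = -42/11: the terms are on the order of 1/n³, so the series converges absolutely by comparison with the p-series (p = 3 > 1).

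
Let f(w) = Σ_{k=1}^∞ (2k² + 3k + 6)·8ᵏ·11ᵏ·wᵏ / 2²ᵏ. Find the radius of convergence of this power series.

R = 1/22

Ratio test: |a_{k+1}/a_k| = [(2(k+1)² + 3(k+1) + 6)/(2k² + 3k + 6)] · 8·11/4 → 22 as k → ∞.
The series converges when 22 · |w| < 1, giving R = 1/22.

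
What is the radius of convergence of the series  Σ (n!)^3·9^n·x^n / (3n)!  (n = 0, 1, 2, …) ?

By the ratio test, |a_{n+1}/a_n| = (n+1)³/[(3n+1)·(3n+2)·(3n+3)] · 9 → 1/3.
Convergence for |x| · 1/3 < 1, i.e. |x| < 3. So R = 3.

R = 3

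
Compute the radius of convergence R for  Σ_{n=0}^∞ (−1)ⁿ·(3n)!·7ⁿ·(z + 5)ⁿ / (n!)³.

The ratio of consecutive coefficients is (3n+1)·(3n+2)·(3n+3)/(n+1)³ · 7 → 189.
Convergence for |z + 5| · 189 < 1, i.e. |z + 5| < 1/189. So R = 1/189.

R = 1/189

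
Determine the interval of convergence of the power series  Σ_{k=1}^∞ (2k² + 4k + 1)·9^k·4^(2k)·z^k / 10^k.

Ratio test: |a_{k+1}/a_k| = [(2(k+1)² + 4(k+1) + 1)/(2k² + 4k + 1)] · 9·16/10 → 72/5 as k → ∞.
Convergence for |z| · 72/5 < 1, i.e. |z| < 5/72. So R = 5/72.
When z = 5/72, the terms have absolute value of order k², which does not tend to 0, so the series diverges by the divergence test.
When z = -5/72, the k-th term does not approach 0; divergence by the term test.

(-5/72, 5/72)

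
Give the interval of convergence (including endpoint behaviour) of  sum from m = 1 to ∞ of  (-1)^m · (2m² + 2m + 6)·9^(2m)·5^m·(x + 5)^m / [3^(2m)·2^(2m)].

(-229/45, -221/45)

The ratio of consecutive coefficients is [(2(m+1)² + 2(m+1) + 6)/(2m² + 2m + 6)] · 81·5/(9·4) → 45/4.
Hence the series converges for |x + 5| < 1/(45/4) = 4/45, so the radius of convergence is 4/45.
When x = -221/45, the terms do not tend to 0, so the series diverges.
Endpoint x = -229/45: the terms have absolute value of order m², which does not tend to 0, so the series diverges by the divergence test.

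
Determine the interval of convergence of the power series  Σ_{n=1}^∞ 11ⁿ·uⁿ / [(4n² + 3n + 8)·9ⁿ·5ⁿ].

The ratio of consecutive coefficients is [(4n² + 3n + 8)/(4(n+1)² + 3(n+1) + 8)] · 11/(9·5) → 11/45.
Convergence for |u| · 11/45 < 1, i.e. |u| < 45/11. So R = 45/11.
At u = 45/11: the terms are on the order of 1/n², so the series converges absolutely by comparison with the p-series (p = 2 > 1).
Check u = -45/11: the series is dominated by a constant times Σ 1/n², which converges (p = 2 > 1).

[-45/11, 45/11]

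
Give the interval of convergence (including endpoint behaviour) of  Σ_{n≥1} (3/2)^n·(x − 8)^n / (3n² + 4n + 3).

[22/3, 26/3]

The ratio of consecutive coefficients is [(3n² + 4n + 3)/(3(n+1)² + 4(n+1) + 3)] · 3/2 → 3/2.
The series converges when 3/2 · |x − 8| < 1, giving R = 2/3.
Check x = 26/3: absolute convergence follows by limit comparison with Σ 1/n².
At x = 22/3: absolute convergence follows by limit comparison with Σ 1/n².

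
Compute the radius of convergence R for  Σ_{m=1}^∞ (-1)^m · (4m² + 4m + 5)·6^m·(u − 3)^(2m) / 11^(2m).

The ratio of consecutive coefficients is [(4(m+1)² + 4(m+1) + 5)/(4m² + 4m + 5)] · 6/121 → 6/121.
Since the exponent of (u − 3) increases by 2 each term, convergence requires |u − 3|² < 121/6, hence R = 11√6/6.

R = 11√6/6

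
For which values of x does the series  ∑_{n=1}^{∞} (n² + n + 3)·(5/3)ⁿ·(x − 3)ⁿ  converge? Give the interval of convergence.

(12/5, 18/5)

Apply the ratio test: |a_{n+1}| / |a_n| = [((n+1)² + (n+1) + 3)/(n² + n + 3)] · 5/3, which tends to 5/3 as n → ∞.
Hence the series converges for |x − 3| < 1/(5/3) = 3/5, so the radius of convergence is 3/5.
When x = 18/5, the n-th term does not approach 0; divergence by the term test.
Check x = 12/5: the terms do not tend to 0, so the series diverges.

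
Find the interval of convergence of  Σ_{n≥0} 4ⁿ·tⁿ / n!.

(−∞, ∞)

Apply the ratio test: |a_{n+1}| / |a_n| = 4 · 1/(n+1), which tends to 0 as n → ∞.
Since the limit is 0 < 1 for every t, the series converges on all of ℝ and R = ∞.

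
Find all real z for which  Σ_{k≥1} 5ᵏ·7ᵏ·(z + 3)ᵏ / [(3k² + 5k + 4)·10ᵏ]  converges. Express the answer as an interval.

[-23/7, -19/7]

By the ratio test, |a_{k+1}/a_k| = [(3k² + 5k + 4)/(3(k+1)² + 5(k+1) + 4)] · 5·7/10 → 7/2.
Convergence for |z + 3| · 7/2 < 1, i.e. |z + 3| < 2/7. So R = 2/7.
When z = -19/7, absolute convergence follows by limit comparison with Σ 1/k².
At z = -23/7: absolute convergence follows by limit comparison with Σ 1/k².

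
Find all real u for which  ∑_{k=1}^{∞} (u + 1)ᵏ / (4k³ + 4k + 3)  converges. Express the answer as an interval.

[-2, 0]

Ratio test: |a_{k+1}/a_k| = (4k³ + 4k + 3)/(4(k+1)³ + 4(k+1) + 3) → 1 as k → ∞.
So the series converges when |u + 1| < 1 and diverges when |u + 1| > 1; R = 1.
Endpoint u = 0: the series is dominated by a constant times Σ 1/k³, which converges (p = 3 > 1).
Endpoint u = -2: the terms are on the order of 1/k³, so the series converges absolutely by comparison with the p-series (p = 3 > 1).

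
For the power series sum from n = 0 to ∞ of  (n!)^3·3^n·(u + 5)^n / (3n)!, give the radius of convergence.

Apply the ratio test: |a_{n+1}| / |a_n| = (n+1)³/[(3n+1)·(3n+2)·(3n+3)] · 3, which tends to 1/9 as n → ∞.
Thus R = 1/(1/9) = 9.

R = 9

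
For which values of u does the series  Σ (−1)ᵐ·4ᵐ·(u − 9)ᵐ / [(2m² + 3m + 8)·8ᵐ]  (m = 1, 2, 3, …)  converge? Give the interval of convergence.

[7, 11]

Ratio test: |a_{m+1}/a_m| = [(2m² + 3m + 8)/(2(m+1)² + 3(m+1) + 8)] · 4/8 → 1/2 as m → ∞.
Thus R = 1/(1/2) = 2.
At u = 11: absolute convergence follows by limit comparison with Σ 1/m².
Endpoint u = 7: absolute convergence follows by limit comparison with Σ 1/m².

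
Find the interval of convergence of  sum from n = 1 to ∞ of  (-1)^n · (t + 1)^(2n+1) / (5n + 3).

[-2, 0]

Ratio test: |a_{n+1}/a_n| = (5n + 3)/(5(n+1) + 3) → 1 as n → ∞.
Writing y = (t + 1)², the series in y has radius 1, so |t + 1| < √(1) = 1 and R = 1.
Check t = 0: convergence follows from the alternating series test (terms decrease monotonically to 0).
At t = -2: the terms alternate in sign and decrease monotonically to 0 in absolute value (size ~ c/n), so the alternating series test gives convergence.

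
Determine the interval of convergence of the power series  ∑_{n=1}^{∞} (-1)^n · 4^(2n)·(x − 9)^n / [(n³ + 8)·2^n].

Ratio test: |a_{n+1}/a_n| = [(n³ + 8)/((n+1)³ + 8)] · 16/2 → 8 as n → ∞.
Thus R = 1/(8) = 1/8.
When x = 73/8, the terms are on the order of 1/n³, so the series converges absolutely by comparison with the p-series (p = 3 > 1).
When x = 71/8, the series is dominated by a constant times Σ 1/n³, which converges (p = 3 > 1).

[71/8, 73/8]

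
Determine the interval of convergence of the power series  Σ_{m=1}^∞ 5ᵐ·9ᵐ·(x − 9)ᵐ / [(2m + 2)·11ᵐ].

[394/45, 416/45)

Ratio test: |a_{m+1}/a_m| = [(2m + 2)/(2(m+1) + 2)] · 5·9/11 → 45/11 as m → ∞.
Convergence for |x − 9| · 45/11 < 1, i.e. |x − 9| < 11/45. So R = 11/45.
Check x = 416/45: comparison with the harmonic series Σ 1/m shows the series diverges.
Endpoint x = 394/45: the terms alternate in sign and decrease monotonically to 0 in absolute value (size ~ c/m), so the alternating series test gives convergence.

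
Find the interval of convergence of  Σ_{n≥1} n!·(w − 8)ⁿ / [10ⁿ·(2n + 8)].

By the ratio test, |a_{n+1}/a_n| = (n+1) · 1/10 · (2n + 8)/(2(n+1) + 8) → ∞.
The ratio grows without bound, so the series diverges whenever (w − 8) ≠ 0; it converges only at w = 8. R = 0.

{8}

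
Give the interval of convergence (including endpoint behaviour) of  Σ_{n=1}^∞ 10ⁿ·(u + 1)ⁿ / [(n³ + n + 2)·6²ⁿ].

By the ratio test, |a_{n+1}/a_n| = [(n³ + n + 2)/((n+1)³ + (n+1) + 2)] · 10/36 → 5/18.
The series converges when 5/18 · |u + 1| < 1, giving R = 18/5.
When u = 13/5, the series is dominated by a constant times Σ 1/n³, which converges (p = 3 > 1).
Check u = -23/5: the terms are on the order of 1/n³, so the series converges absolutely by comparison with the p-series (p = 3 > 1).

[-23/5, 13/5]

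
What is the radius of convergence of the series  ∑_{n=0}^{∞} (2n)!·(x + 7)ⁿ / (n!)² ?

Apply the ratio test: |a_{n+1}| / |a_n| = (2n+1)·(2n+2)/(n+1)², which tends to 4 as n → ∞.
Convergence for |x + 7| · 4 < 1, i.e. |x + 7| < 1/4. So R = 1/4.

R = 1/4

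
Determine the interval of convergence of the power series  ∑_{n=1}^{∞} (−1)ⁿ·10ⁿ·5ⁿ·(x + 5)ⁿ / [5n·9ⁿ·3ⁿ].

Apply the ratio test: |a_{n+1}| / |a_n| = [5n/5(n+1)] · 10·5/(9·3), which tends to 50/27 as n → ∞.
The series converges when 50/27 · |x + 5| < 1, giving R = 27/50.
Endpoint x = -223/50: the terms alternate in sign and decrease monotonically to 0 in absolute value (size ~ c/n), so the alternating series test gives convergence.
When x = -277/50, the terms behave like c/n; limit comparison with the harmonic series gives divergence.

(-277/50, -223/50]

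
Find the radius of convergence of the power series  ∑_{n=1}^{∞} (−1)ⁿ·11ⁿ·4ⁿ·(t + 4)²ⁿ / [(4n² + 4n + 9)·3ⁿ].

R = √33/22

Apply the ratio test: |a_{n+1}| / |a_n| = [(4n² + 4n + 9)/(4(n+1)² + 4(n+1) + 9)] · 11·4/3, which tends to 44/3 as n → ∞.
Successive powers of (t + 4) differ by 2, so the series converges when |t + 4|² · 44/3 < 1, i.e. |t + 4| < √(3/44). So R = √33/22.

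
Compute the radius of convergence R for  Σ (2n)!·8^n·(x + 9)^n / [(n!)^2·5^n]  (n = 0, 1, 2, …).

By the ratio test, |a_{n+1}/a_n| = (2n+1)·(2n+2)/(n+1)² · 8/5 → 32/5.
Convergence for |x + 9| · 32/5 < 1, i.e. |x + 9| < 5/32. So R = 5/32.

R = 5/32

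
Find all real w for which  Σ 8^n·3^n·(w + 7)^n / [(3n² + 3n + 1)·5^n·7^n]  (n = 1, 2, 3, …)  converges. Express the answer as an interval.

[-203/24, -133/24]

By the ratio test, |a_{n+1}/a_n| = [(3n² + 3n + 1)/(3(n+1)² + 3(n+1) + 1)] · 8·3/(5·7) → 24/35.
Hence the series converges for |w + 7| < 1/(24/35) = 35/24, so the radius of convergence is 35/24.
Check w = -133/24: the terms are on the order of 1/n², so the series converges absolutely by comparison with the p-series (p = 2 > 1).
At w = -203/24: the series is dominated by a constant times Σ 1/n², which converges (p = 2 > 1).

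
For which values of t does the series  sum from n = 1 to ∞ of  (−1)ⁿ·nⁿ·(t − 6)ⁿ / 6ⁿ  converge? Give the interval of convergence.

By the Cauchy root test, |a_n|^(1/n) = n/6 → ∞.
The root grows without bound, so R = 0 (convergence only at t = 6).

{6}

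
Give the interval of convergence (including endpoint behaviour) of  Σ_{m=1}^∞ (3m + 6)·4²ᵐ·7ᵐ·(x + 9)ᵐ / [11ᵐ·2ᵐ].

Apply the ratio test: |a_{m+1}| / |a_m| = [(3(m+1) + 6)/(3m + 6)] · 16·7/(11·2), which tends to 56/11 as m → ∞.
Hence the series converges for |x + 9| < 1/(56/11) = 11/56, so the radius of convergence is 11/56.
When x = -493/56, the terms have absolute value of order m, which does not tend to 0, so the series diverges by the divergence test.
Check x = -515/56: the m-th term does not approach 0; divergence by the term test.

(-515/56, -493/56)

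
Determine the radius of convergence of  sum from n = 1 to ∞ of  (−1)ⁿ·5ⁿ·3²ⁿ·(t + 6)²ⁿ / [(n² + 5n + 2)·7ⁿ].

R = √35/15

By the ratio test, |a_{n+1}/a_n| = [(n² + 5n + 2)/((n+1)² + 5(n+1) + 2)] · 5·9/7 → 45/7.
Successive powers of (t + 6) differ by 2, so the series converges when |t + 6|² · 45/7 < 1, i.e. |t + 6| < √(7/45). So R = √35/15.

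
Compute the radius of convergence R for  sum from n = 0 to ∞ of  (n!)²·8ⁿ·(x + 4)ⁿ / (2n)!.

R = 1/2

Apply the ratio test: |a_{n+1}| / |a_n| = (n+1)²/[(2n+1)·(2n+2)] · 8, which tends to 2 as n → ∞.
Convergence for |x + 4| · 2 < 1, i.e. |x + 4| < 1/2. So R = 1/2.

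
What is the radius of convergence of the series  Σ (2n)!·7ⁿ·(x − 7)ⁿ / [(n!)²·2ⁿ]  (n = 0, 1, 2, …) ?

R = 1/14

By the ratio test, |a_{n+1}/a_n| = (2n+1)·(2n+2)/(n+1)² · 7/2 → 14.
Convergence for |x − 7| · 14 < 1, i.e. |x − 7| < 1/14. So R = 1/14.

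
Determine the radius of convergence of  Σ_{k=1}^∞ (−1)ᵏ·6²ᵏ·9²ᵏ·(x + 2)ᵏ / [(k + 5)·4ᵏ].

R = 1/729

The ratio of consecutive coefficients is [(k + 5)/((k+1) + 5)] · 36·81/4 → 729.
Hence the series converges for |x + 2| < 1/(729) = 1/729, so the radius of convergence is 1/729.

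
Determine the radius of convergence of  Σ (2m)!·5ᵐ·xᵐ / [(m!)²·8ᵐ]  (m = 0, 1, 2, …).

R = 2/5

Ratio test: |a_{m+1}/a_m| = (2m+1)·(2m+2)/(m+1)² · 5/8 → 5/2 as m → ∞.
Hence the series converges for |x| < 1/(5/2) = 2/5, so the radius of convergence is 2/5.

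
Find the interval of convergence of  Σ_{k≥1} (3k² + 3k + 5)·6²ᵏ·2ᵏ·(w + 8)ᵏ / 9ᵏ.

By the ratio test, |a_{k+1}/a_k| = [(3(k+1)² + 3(k+1) + 5)/(3k² + 3k + 5)] · 36·2/9 → 8.
Thus R = 1/(8) = 1/8.
At w = -63/8: the terms do not tend to 0, so the series diverges.
When w = -65/8, the k-th term does not approach 0; divergence by the term test.

(-65/8, -63/8)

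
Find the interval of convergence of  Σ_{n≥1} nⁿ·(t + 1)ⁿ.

Applying the root test, |a_n|^(1/n) = n → ∞.
Since the n-th root of |a_n| is unbounded, the series converges only at t = -1; R = 0.

{-1}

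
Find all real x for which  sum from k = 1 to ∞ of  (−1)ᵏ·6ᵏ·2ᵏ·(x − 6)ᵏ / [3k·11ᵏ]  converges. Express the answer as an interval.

(61/12, 83/12]

The ratio of consecutive coefficients is [3k/3(k+1)] · 6·2/11 → 12/11.
Thus R = 1/(12/11) = 11/12.
At x = 83/12: convergence follows from the alternating series test (terms decrease monotonically to 0).
Check x = 61/12: the terms behave like c/k; limit comparison with the harmonic series gives divergence.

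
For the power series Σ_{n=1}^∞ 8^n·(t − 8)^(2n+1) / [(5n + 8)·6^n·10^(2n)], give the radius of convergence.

The ratio of consecutive coefficients is [(5n + 8)/(5(n+1) + 8)] · 8/(6·100) → 1/75.
Writing y = (t − 8)², the series in y has radius 75, so |t − 8| < √(75) and R = 5√3.

R = 5√3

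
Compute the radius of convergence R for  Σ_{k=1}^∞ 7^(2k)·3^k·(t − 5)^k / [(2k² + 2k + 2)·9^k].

By the ratio test, |a_{k+1}/a_k| = [(2k² + 2k + 2)/(2(k+1)² + 2(k+1) + 2)] · 49·3/9 → 49/3.
Convergence for |t − 5| · 49/3 < 1, i.e. |t − 5| < 3/49. So R = 3/49.

R = 3/49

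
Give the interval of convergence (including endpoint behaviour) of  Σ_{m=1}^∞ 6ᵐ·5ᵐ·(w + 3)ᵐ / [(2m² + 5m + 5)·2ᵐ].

[-46/15, -44/15]

By the ratio test, |a_{m+1}/a_m| = [(2m² + 5m + 5)/(2(m+1)² + 5(m+1) + 5)] · 6·5/2 → 15.
The series converges when 15 · |w + 3| < 1, giving R = 1/15.
At w = -44/15: the series is dominated by a constant times Σ 1/m², which converges (p = 2 > 1).
Endpoint w = -46/15: absolute convergence follows by limit comparison with Σ 1/m².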